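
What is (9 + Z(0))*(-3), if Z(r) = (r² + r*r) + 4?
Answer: -39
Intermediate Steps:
Z(r) = 4 + 2*r² (Z(r) = (r² + r²) + 4 = 2*r² + 4 = 4 + 2*r²)
(9 + Z(0))*(-3) = (9 + (4 + 2*0²))*(-3) = (9 + (4 + 2*0))*(-3) = (9 + (4 + 0))*(-3) = (9 + 4)*(-3) = 13*(-3) = -39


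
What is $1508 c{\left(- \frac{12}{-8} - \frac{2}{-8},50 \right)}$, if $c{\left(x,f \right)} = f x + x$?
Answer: $134589$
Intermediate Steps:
$c{\left(x,f \right)} = x + f x$
$1508 c{\left(- \frac{12}{-8} - \frac{2}{-8},50 \right)} = 1508 \left(- \frac{12}{-8} - \frac{2}{-8}\right) \left(1 + 50\right) = 1508 \left(\left(-12\right) \left(- \frac{1}{8}\right) - - \frac{1}{4}\right) 51 = 1508 \left(\frac{3}{2} + \frac{1}{4}\right) 51 = 1508 \cdot \frac{7}{4} \cdot 51 = 1508 \cdot \frac{357}{4} = 134589$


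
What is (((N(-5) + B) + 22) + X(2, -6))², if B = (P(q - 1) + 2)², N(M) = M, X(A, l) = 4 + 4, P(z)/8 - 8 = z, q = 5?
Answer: 92717641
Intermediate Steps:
P(z) = 64 + 8*z
X(A, l) = 8
B = 9604 (B = ((64 + 8*(5 - 1)) + 2)² = ((64 + 8*4) + 2)² = ((64 + 32) + 2)² = (96 + 2)² = 98² = 9604)
(((N(-5) + B) + 22) + X(2, -6))² = (((-5 + 9604) + 22) + 8)² = ((9599 + 22) + 8)² = (9621 + 8)² = 9629² = 92717641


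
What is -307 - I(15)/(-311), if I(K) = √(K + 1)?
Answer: -95473/311 ≈ -306.99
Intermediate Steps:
I(K) = √(1 + K)
-307 - I(15)/(-311) = -307 - √(1 + 15)/(-311) = -307 - √16*(-1)/311 = -307 - 4*(-1)/311 = -307 - 1*(-4/311) = -307 + 4/311 = -95473/311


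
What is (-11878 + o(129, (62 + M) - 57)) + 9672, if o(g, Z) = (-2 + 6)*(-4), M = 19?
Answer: -2222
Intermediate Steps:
o(g, Z) = -16 (o(g, Z) = 4*(-4) = -16)
(-11878 + o(129, (62 + M) - 57)) + 9672 = (-11878 - 16) + 9672 = -11894 + 9672 = -2222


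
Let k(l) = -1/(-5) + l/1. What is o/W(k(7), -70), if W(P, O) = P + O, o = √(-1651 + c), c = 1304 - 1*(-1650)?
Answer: -5*√1303/314 ≈ -0.57479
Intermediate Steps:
c = 2954 (c = 1304 + 1650 = 2954)
k(l) = ⅕ + l (k(l) = -1*(-⅕) + l*1 = ⅕ + l)
o = √1303 (o = √(-1651 + 2954) = √1303 ≈ 36.097)
W(P, O) = O + P
o/W(k(7), -70) = √1303/(-70 + (⅕ + 7)) = √1303/(-70 + 36/5) = √1303/(-314/5) = √1303*(-5/314) = -5*√1303/314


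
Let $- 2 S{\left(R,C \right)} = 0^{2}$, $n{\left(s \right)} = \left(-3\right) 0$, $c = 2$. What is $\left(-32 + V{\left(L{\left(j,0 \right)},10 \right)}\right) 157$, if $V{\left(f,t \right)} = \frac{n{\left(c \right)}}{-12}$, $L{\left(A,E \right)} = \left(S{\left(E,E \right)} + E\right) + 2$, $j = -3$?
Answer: $-5024$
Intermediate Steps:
$n{\left(s \right)} = 0$
$S{\left(R,C \right)} = 0$ ($S{\left(R,C \right)} = - \frac{0^{2}}{2} = \left(- \frac{1}{2}\right) 0 = 0$)
$L{\left(A,E \right)} = 2 + E$ ($L{\left(A,E \right)} = \left(0 + E\right) + 2 = E + 2 = 2 + E$)
$V{\left(f,t \right)} = 0$ ($V{\left(f,t \right)} = \frac{0}{-12} = 0 \left(- \frac{1}{12}\right) = 0$)
$\left(-32 + V{\left(L{\left(j,0 \right)},10 \right)}\right) 157 = \left(-32 + 0\right) 157 = \left(-32\right) 157 = -5024$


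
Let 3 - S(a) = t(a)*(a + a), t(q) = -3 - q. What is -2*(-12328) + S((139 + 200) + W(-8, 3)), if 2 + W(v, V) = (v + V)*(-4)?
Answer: 281699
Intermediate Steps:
W(v, V) = -2 - 4*V - 4*v (W(v, V) = -2 + (v + V)*(-4) = -2 + (V + v)*(-4) = -2 + (-4*V - 4*v) = -2 - 4*V - 4*v)
S(a) = 3 - 2*a*(-3 - a) (S(a) = 3 - (-3 - a)*(a + a) = 3 - (-3 - a)*2*a = 3 - 2*a*(-3 - a))
-2*(-12328) + S((139 + 200) + W(-8, 3)) = -2*(-12328) + (3 + 2*((139 + 200) + (-2 - 4*3 - 4*(-8)))*(3 + ((139 + 200) + (-2 - 4*3 - 4*(-8))))) = 24656 + (3 + 2*(339 + (-2 - 12 + 32))*(3 + (339 + (-2 - 12 + 32)))) = 24656 + (3 + 2*(339 + 18)*(3 + (339 + 18))) = 24656 + (3 + 2*357*(3 + 357)) = 24656 + (3 + 2*357*360) = 24656 + (3 + 257040) = 24656 + 257043 = 281699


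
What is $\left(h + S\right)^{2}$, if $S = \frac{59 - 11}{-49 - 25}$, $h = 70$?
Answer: $\frac{6584356}{1369} \approx 4809.6$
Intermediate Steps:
$S = - \frac{24}{37}$ ($S = \frac{48}{-74} = 48 \left(- \frac{1}{74}\right) = - \frac{24}{37} \approx -0.64865$)
$\left(h + S\right)^{2} = \left(70 - \frac{24}{37}\right)^{2} = \left(\frac{2566}{37}\right)^{2} = \frac{6584356}{1369}$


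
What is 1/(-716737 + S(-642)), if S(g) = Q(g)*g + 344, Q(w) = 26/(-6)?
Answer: -1/713611 ≈ -1.4013e-6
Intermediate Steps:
Q(w) = -13/3 (Q(w) = 26*(-1/6) = -13/3)
S(g) = 344 - 13*g/3 (S(g) = -13*g/3 + 344 = 344 - 13*g/3)
1/(-716737 + S(-642)) = 1/(-716737 + (344 - 13/3*(-642))) = 1/(-716737 + (344 + 2782)) = 1/(-716737 + 3126) = 1/(-713611) = -1/713611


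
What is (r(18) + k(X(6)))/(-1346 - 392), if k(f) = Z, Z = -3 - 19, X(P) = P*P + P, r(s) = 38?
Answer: -8/869 ≈ -0.0092060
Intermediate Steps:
X(P) = P + P² (X(P) = P² + P = P + P²)
Z = -22
k(f) = -22
(r(18) + k(X(6)))/(-1346 - 392) = (38 - 22)/(-1346 - 392) = 16/(-1738) = 16*(-1/1738) = -8/869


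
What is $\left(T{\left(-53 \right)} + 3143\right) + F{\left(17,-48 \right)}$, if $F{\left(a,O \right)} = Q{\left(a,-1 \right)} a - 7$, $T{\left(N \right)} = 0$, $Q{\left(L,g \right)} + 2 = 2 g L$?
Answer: $2524$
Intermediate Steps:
$Q{\left(L,g \right)} = -2 + 2 L g$ ($Q{\left(L,g \right)} = -2 + 2 g L = -2 + 2 L g$)
$F{\left(a,O \right)} = -7 + a \left(-2 - 2 a\right)$ ($F{\left(a,O \right)} = \left(-2 + 2 a \left(-1\right)\right) a - 7 = \left(-2 - 2 a\right) a - 7 = a \left(-2 - 2 a\right) - 7 = -7 + a \left(-2 - 2 a\right)$)
$\left(T{\left(-53 \right)} + 3143\right) + F{\left(17,-48 \right)} = \left(0 + 3143\right) - \left(7 + 34 \left(1 + 17\right)\right) = 3143 - \left(7 + 34 \cdot 18\right) = 3143 - 619 = 2524$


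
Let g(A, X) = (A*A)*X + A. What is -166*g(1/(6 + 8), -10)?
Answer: -166/49 ≈ -3.3878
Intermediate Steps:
g(A, X) = A + X*A² (g(A, X) = A²*X + A = X*A² + A = A + X*A²)
-166*g(1/(6 + 8), -10) = -166*(1 - 10/(6 + 8))/(6 + 8) = -166*(1 - 10/14)/14 = -83*(1 + (1/14)*(-10))/7 = -83*(1 - 5/7)/7 = -83*2/(7*7) = -166*1/49 = -166/49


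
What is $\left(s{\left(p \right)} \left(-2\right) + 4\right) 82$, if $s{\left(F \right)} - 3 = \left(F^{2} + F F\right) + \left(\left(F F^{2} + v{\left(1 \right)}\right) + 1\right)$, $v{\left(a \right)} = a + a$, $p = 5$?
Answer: $-29356$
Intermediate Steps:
$v{\left(a \right)} = 2 a$
$s{\left(F \right)} = 6 + F^{3} + 2 F^{2}$ ($s{\left(F \right)} = 3 + \left(\left(F^{2} + F F\right) + \left(\left(F F^{2} + 2 \cdot 1\right) + 1\right)\right) = 3 + \left(\left(F^{2} + F^{2}\right) + \left(\left(F^{3} + 2\right) + 1\right)\right) = 3 + \left(2 F^{2} + \left(\left(2 + F^{3}\right) + 1\right)\right) = 3 + \left(2 F^{2} + \left(3 + F^{3}\right)\right) = 3 + \left(3 + F^{3} + 2 F^{2}\right) = 6 + F^{3} + 2 F^{2}$)
$\left(s{\left(p \right)} \left(-2\right) + 4\right) 82 = \left(\left(6 + 5^{3} + 2 \cdot 5^{2}\right) \left(-2\right) + 4\right) 82 = \left(\left(6 + 125 + 2 \cdot 25\right) \left(-2\right) + 4\right) 82 = \left(\left(6 + 125 + 50\right) \left(-2\right) + 4\right) 82 = \left(181 \left(-2\right) + 4\right) 82 = \left(-362 + 4\right) 82 = \left(-358\right) 82 = -29356$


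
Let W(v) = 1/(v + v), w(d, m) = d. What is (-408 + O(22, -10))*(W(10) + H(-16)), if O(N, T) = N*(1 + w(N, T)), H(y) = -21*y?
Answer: 329329/10 ≈ 32933.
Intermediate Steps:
W(v) = 1/(2*v)
O(N, T) = N*(1 + N)
(-408 + O(22, -10))*(W(10) + H(-16)) = (-408 + 22*(1 + 22))*((½)/10 - 21*(-16)) = (-408 + 22*23)*((½)*(⅒) + 336) = (-408 + 506)*(1/20 + 336) = 98*(6721/20) = 329329/10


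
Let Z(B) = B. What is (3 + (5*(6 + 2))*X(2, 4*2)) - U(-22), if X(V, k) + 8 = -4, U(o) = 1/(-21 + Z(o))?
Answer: -20510/43 ≈ -476.98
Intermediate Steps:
U(o) = 1/(-21 + o)
X(V, k) = -12 (X(V, k) = -8 - 4 = -12)
(3 + (5*(6 + 2))*X(2, 4*2)) - U(-22) = (3 + (5*(6 + 2))*(-12)) - 1/(-21 - 22) = (3 + (5*8)*(-12)) - 1/(-43) = (3 + 40*(-12)) - 1*(-1/43) = (3 - 480) + 1/43 = -477 + 1/43 = -20510/43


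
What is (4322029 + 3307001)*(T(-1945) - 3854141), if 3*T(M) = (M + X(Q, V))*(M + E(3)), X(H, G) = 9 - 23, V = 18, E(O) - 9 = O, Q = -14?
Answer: -19773621824760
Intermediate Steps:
E(O) = 9 + O
X(H, G) = -14
T(M) = (-14 + M)*(12 + M)/3 (T(M) = ((M - 14)*(M + (9 + 3)))/3 = ((-14 + M)*(M + 12))/3 = ((-14 + M)*(12 + M))/3 = (-14 + M)*(12 + M)/3)
(4322029 + 3307001)*(T(-1945) - 3854141) = (4322029 + 3307001)*((-56 - ⅔*(-1945) + (⅓)*(-1945)²) - 3854141) = 7629030*((-56 + 3890/3 + (⅓)*3783025) - 3854141) = 7629030*((-56 + 3890/3 + 3783025/3) - 3854141) = 7629030*(1262249 - 3854141) = 7629030*(-2591892) = -19773621824760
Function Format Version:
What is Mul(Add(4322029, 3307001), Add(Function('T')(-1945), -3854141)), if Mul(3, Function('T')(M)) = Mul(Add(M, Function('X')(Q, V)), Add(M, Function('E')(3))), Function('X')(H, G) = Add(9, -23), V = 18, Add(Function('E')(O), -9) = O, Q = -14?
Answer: -19773621824760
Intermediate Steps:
Function('E')(O) = Add(9, O)
Function('X')(H, G) = -14
Function('T')(M) = Mul(Rational(1, 3), Add(-14, M), Add(12, M)) (Function('T')(M) = Mul(Rational(1, 3), Mul(Add(M, -14), Add(M, Add(9, 3)))) = Mul(Rational(1, 3), Mul(Add(-14, M), Add(M, 12))) = Mul(Rational(1, 3), Mul(Add(-14, M), Add(12, M))) = Mul(Rational(1, 3), Add(-14, M), Add(12, M)))
Mul(Add(4322029, 3307001), Add(Function('T')(-1945), -3854141)) = Mul(Add(4322029, 3307001), Add(Add(-56, Mul(Rational(-2, 3), -1945), Mul(Rational(1, 3), Pow(-1945, 2))), -3854141)) = Mul(7629030, Add(Add(-56, Rational(3890, 3), Mul(Rational(1, 3), 3783025)), -3854141)) = Mul(7629030, Add(Add(-56, Rational(3890, 3), Rational(3783025, 3)), -3854141)) = Mul(7629030, Add(1262249, -3854141)) = Mul(7629030, -2591892) = -19773621824760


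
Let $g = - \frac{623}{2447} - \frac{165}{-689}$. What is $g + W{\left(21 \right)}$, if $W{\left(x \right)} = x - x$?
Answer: $- \frac{25492}{1685983} \approx -0.01512$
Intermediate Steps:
$W{\left(x \right)} = 0$
$g = - \frac{25492}{1685983}$ ($g = \left(-623\right) \frac{1}{2447} - - \frac{165}{689} = - \frac{623}{2447} + \frac{165}{689} = - \frac{25492}{1685983} \approx -0.01512$)
$g + W{\left(21 \right)} = - \frac{25492}{1685983} + 0 = - \frac{25492}{1685983}$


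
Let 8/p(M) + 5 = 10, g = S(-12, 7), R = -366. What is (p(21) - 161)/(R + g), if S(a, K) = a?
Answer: 797/1890 ≈ 0.42169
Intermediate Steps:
g = -12
p(M) = 8/5 (p(M) = 8/(-5 + 10) = 8/5)
(p(21) - 161)/(R + g) = (8/5 - 161)/(-366 - 12) = -797/5/(-378) = -797/5*(-1/378) = 797/1890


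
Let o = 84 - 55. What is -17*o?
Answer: -493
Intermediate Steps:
o = 29
-17*o = -17*29 = -493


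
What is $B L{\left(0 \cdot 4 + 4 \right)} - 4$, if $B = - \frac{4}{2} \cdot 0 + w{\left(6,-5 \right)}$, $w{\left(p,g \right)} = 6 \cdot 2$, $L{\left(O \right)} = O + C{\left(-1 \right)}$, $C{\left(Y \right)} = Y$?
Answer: $32$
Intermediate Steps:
$L{\left(O \right)} = -1 + O$ ($L{\left(O \right)} = O - 1 = -1 + O$)
$w{\left(p,g \right)} = 12$
$B = 12$ ($B = - \frac{4}{2} \cdot 0 + 12 = \left(-4\right) \frac{1}{2} \cdot 0 + 12 = \left(-2\right) 0 + 12 = 0 + 12 = 12$)
$B L{\left(0 \cdot 4 + 4 \right)} - 4 = 12 \left(-1 + \left(0 \cdot 4 + 4\right)\right) - 4 = 12 \left(-1 + \left(0 + 4\right)\right) - 4 = 12 \left(-1 + 4\right) - 4 = 12 \cdot 3 - 4 = 36 - 4 = 32$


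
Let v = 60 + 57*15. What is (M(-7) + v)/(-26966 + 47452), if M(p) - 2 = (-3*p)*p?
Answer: 385/10243 ≈ 0.037587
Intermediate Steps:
M(p) = 2 - 3*p² (M(p) = 2 + (-3*p)*p = 2 - 3*p²)
v = 915 (v = 60 + 855 = 915)
(M(-7) + v)/(-26966 + 47452) = ((2 - 3*(-7)²) + 915)/(-26966 + 47452) = ((2 - 3*49) + 915)/20486 = ((2 - 147) + 915)*(1/20486) = (-145 + 915)*(1/20486) = 770*(1/20486) = 385/10243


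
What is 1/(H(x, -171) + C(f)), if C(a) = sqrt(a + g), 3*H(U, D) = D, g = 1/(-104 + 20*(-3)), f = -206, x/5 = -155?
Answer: -9348/566621 - 2*I*sqrt(1385185)/566621 ≈ -0.016498 - 0.0041542*I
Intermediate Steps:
x = -775 (x = 5*(-155) = -775)
g = -1/164 (g = 1/(-104 - 60) = 1/(-164) = -1/164 ≈ -0.0060976)
H(U, D) = D/3
C(a) = sqrt(-1/164 + a) (C(a) = sqrt(a - 1/164) = sqrt(-1/164 + a))
1/(H(x, -171) + C(f)) = 1/((1/3)*(-171) + sqrt(-41 + 6724*(-206))/82) = 1/(-57 + sqrt(-41 - 1385144)/82) = 1/(-57 + sqrt(-1385185)/82) = 1/(-57 + (I*sqrt(1385185))/82) = 1/(-57 + I*sqrt(1385185)/82)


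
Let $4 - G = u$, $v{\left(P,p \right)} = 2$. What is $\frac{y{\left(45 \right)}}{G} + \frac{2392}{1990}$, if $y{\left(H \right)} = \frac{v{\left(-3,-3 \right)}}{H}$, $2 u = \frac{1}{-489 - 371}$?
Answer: $\frac{74751644}{61619355} \approx 1.2131$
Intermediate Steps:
$u = - \frac{1}{1720}$ ($u = \frac{1}{2 \left(-489 - 371\right)} = \frac{1}{2 \left(-860\right)} = \frac{1}{2} \left(- \frac{1}{860}\right) = - \frac{1}{1720} \approx -0.00058139$)
$G = \frac{6881}{1720}$ ($G = 4 - - \frac{1}{1720} = 4 + \frac{1}{1720} = \frac{6881}{1720} \approx 4.0006$)
$y{\left(H \right)} = \frac{2}{H}$
$\frac{y{\left(45 \right)}}{G} + \frac{2392}{1990} = \frac{2 \cdot \frac{1}{45}}{\frac{6881}{1720}} + \frac{2392}{1990} = 2 \cdot \frac{1}{45} \cdot \frac{1720}{6881} + 2392 \cdot \frac{1}{1990} = \frac{2}{45} \cdot \frac{1720}{6881} + \frac{1196}{995} = \frac{688}{61929} + \frac{1196}{995} = \frac{74751644}{61619355}$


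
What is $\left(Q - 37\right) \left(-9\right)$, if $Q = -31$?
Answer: $612$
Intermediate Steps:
$\left(Q - 37\right) \left(-9\right) = \left(-31 - 37\right) \left(-9\right) = \left(-68\right) \left(-9\right) = 612$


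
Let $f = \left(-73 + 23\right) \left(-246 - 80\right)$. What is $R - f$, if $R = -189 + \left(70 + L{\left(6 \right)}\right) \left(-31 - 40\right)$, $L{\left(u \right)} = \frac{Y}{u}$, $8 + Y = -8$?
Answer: $- \frac{63809}{3} \approx -21270.0$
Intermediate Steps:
$Y = -16$ ($Y = -8 - 8 = -16$)
$L{\left(u \right)} = - \frac{16}{u}$
$R = - \frac{14909}{3}$ ($R = -189 + \left(70 - \frac{16}{6}\right) \left(-31 - 40\right) = -189 + \left(70 - \frac{8}{3}\right) \left(-71\right) = -189 + \frac{202}{3} \left(-71\right) = -189 - \frac{14342}{3} = - \frac{14909}{3} \approx -4969.7$)
$f = 16300$ ($f = \left(-50\right) \left(-326\right) = 16300$)
$R - f = - \frac{14909}{3} - 16300 = - \frac{63809}{3}$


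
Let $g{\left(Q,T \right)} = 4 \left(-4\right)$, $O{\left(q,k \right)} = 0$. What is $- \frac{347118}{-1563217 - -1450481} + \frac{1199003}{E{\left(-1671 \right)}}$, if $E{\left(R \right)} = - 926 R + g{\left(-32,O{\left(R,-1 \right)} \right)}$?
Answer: $\frac{168069224287}{43609948720} \approx 3.8539$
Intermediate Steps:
$g{\left(Q,T \right)} = -16$
$E{\left(R \right)} = -16 - 926 R$ ($E{\left(R \right)} = - 926 R - 16 = -16 - 926 R$)
$- \frac{347118}{-1563217 - -1450481} + \frac{1199003}{E{\left(-1671 \right)}} = - \frac{347118}{-1563217 - -1450481} + \frac{1199003}{-16 - -1547346} = - \frac{347118}{-1563217 + 1450481} + \frac{1199003}{-16 + 1547346} = - \frac{347118}{-112736} + \frac{1199003}{1547330} = \left(-347118\right) \left(- \frac{1}{112736}\right) + 1199003 \cdot \frac{1}{1547330} = \frac{173559}{56368} + \frac{1199003}{1547330} = \frac{168069224287}{43609948720}$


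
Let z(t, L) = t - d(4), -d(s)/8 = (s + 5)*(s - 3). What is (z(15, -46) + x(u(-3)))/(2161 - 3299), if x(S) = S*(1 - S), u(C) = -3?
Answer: -75/1138 ≈ -0.065905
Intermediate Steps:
d(s) = -8*(-3 + s)*(5 + s) (d(s) = -8*(s + 5)*(s - 3) = -8*(5 + s)*(-3 + s) = -8*(-3 + s)*(5 + s))
z(t, L) = 72 + t (z(t, L) = t - (120 - 16*4 - 8*4**2) = t - (120 - 64 - 8*16) = t - (120 - 64 - 128) = t - 1*(-72) = t + 72 = 72 + t)
(z(15, -46) + x(u(-3)))/(2161 - 3299) = ((72 + 15) - 3*(1 - 1*(-3)))/(2161 - 3299) = (87 - 3*(1 + 3))/(-1138) = (87 - 3*4)*(-1/1138) = (87 - 12)*(-1/1138) = 75*(-1/1138) = -75/1138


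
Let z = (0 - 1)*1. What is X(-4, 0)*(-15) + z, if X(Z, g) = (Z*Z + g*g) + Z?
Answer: -181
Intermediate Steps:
z = -1 (z = -1*1 = -1)
X(Z, g) = Z + Z² + g² (X(Z, g) = (Z² + g²) + Z = Z + Z² + g²)
X(-4, 0)*(-15) + z = (-4 + (-4)² + 0²)*(-15) - 1 = (-4 + 16 + 0)*(-15) - 1 = 12*(-15) - 1 = -180 - 1 = -181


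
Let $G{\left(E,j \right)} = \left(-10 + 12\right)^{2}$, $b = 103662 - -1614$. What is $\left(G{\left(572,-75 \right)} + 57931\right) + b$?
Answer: $163211$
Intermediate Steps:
$b = 105276$ ($b = 103662 + 1614 = 105276$)
$G{\left(E,j \right)} = 4$ ($G{\left(E,j \right)} = 2^{2} = 4$)
$\left(G{\left(572,-75 \right)} + 57931\right) + b = \left(4 + 57931\right) + 105276 = 57935 + 105276 = 163211$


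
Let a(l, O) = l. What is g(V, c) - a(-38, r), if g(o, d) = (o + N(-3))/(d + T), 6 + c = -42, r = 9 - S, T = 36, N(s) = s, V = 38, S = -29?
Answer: 421/12 ≈ 35.083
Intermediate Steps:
r = 38 (r = 9 - 1*(-29) = 9 + 29 = 38)
c = -48 (c = -6 - 42 = -48)
g(o, d) = (-3 + o)/(36 + d) (g(o, d) = (o - 3)/(d + 36) = (-3 + o)/(36 + d))
g(V, c) - a(-38, r) = (-3 + 38)/(36 - 48) - 1*(-38) = 35/(-12) + 38 = -1/12*35 + 38 = -35/12 + 38 = 421/12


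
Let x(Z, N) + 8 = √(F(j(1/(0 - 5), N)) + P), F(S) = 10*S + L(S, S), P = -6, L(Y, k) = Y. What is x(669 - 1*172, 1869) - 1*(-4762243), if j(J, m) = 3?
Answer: 4762235 + 3*√3 ≈ 4.7622e+6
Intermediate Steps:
F(S) = 11*S (F(S) = 10*S + S = 11*S)
x(Z, N) = -8 + 3*√3 (x(Z, N) = -8 + √(11*3 - 6) = -8 + √(33 - 6) = -8 + √27 = -8 + 3*√3)
x(669 - 1*172, 1869) - 1*(-4762243) = (-8 + 3*√3) - 1*(-4762243) = (-8 + 3*√3) + 4762243 = 4762235 + 3*√3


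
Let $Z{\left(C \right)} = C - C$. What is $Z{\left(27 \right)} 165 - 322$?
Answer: $-322$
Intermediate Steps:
$Z{\left(C \right)} = 0$
$Z{\left(27 \right)} 165 - 322 = 0 \cdot 165 - 322 = 0 - 322 = -322$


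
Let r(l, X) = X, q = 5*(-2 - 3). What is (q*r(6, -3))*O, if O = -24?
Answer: -1800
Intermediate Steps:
q = -25 (q = 5*(-5) = -25)
(q*r(6, -3))*O = -25*(-3)*(-24) = 75*(-24) = -1800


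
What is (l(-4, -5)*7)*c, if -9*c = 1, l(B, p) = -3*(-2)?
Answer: -14/3 ≈ -4.6667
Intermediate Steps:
l(B, p) = 6
c = -⅑ (c = -⅑*1 = -⅑ ≈ -0.11111)
(l(-4, -5)*7)*c = (6*7)*(-⅑) = 42*(-⅑) = -14/3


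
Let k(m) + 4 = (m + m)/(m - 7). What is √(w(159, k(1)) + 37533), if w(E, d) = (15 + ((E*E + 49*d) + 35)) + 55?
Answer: 2*√141090/3 ≈ 250.41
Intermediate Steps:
k(m) = -4 + 2*m/(-7 + m) (k(m) = -4 + (m + m)/(m - 7) = -4 + (2*m)/(-7 + m) = -4 + 2*m/(-7 + m))
w(E, d) = 105 + E² + 49*d (w(E, d) = (15 + ((E² + 49*d) + 35)) + 55 = (15 + (35 + E² + 49*d)) + 55 = (50 + E² + 49*d) + 55 = 105 + E² + 49*d)
√(w(159, k(1)) + 37533) = √((105 + 159² + 49*(2*(14 - 1*1)/(-7 + 1))) + 37533) = √((105 + 25281 + 49*(2*(14 - 1)/(-6))) + 37533) = √((105 + 25281 + 49*(2*(-⅙)*13)) + 37533) = √((105 + 25281 + 49*(-13/3)) + 37533) = √((105 + 25281 - 637/3) + 37533) = √(75521/3 + 37533) = √(188120/3) = 2*√141090/3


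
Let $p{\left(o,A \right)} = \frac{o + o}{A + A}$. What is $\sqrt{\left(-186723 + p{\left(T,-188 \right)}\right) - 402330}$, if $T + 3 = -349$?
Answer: $\frac{i \sqrt{1301213941}}{47} \approx 767.5 i$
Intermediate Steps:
$T = -352$ ($T = -3 - 349 = -352$)
$p{\left(o,A \right)} = \frac{o}{A}$ ($p{\left(o,A \right)} = \frac{2 o}{2 A} = 2 o \frac{1}{2 A} = \frac{o}{A}$)
$\sqrt{\left(-186723 + p{\left(T,-188 \right)}\right) - 402330} = \sqrt{\left(-186723 - \frac{352}{-188}\right) - 402330} = \sqrt{\left(-186723 - - \frac{88}{47}\right) - 402330} = \sqrt{\left(-186723 + \frac{88}{47}\right) - 402330} = \sqrt{- \frac{8775893}{47} - 402330} = \sqrt{- \frac{27685403}{47}} = \frac{i \sqrt{1301213941}}{47}$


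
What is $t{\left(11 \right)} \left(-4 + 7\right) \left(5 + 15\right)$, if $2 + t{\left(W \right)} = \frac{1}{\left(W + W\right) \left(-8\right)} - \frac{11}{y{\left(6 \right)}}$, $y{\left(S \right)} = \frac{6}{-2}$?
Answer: $\frac{4385}{44} \approx 99.659$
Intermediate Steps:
$y{\left(S \right)} = -3$ ($y{\left(S \right)} = 6 \left(- \frac{1}{2}\right) = -3$)
$t{\left(W \right)} = \frac{5}{3} - \frac{1}{16 W}$ ($t{\left(W \right)} = -2 + \left(\frac{1}{\left(W + W\right) \left(-8\right)} - \frac{11}{-3}\right) = -2 + \left(\frac{1}{2 W} \left(- \frac{1}{8}\right) - - \frac{11}{3}\right) = -2 + \left(\frac{1}{2 W} \left(- \frac{1}{8}\right) + \frac{11}{3}\right) = -2 + \left(- \frac{1}{16 W} + \frac{11}{3}\right) = -2 + \left(\frac{11}{3} - \frac{1}{16 W}\right) = \frac{5}{3} - \frac{1}{16 W}$)
$t{\left(11 \right)} \left(-4 + 7\right) \left(5 + 15\right) = \frac{-3 + 80 \cdot 11}{48 \cdot 11} \left(-4 + 7\right) \left(5 + 15\right) = \frac{1}{48} \cdot \frac{1}{11} \left(-3 + 880\right) 3 \cdot 20 = \frac{1}{48} \cdot \frac{1}{11} \cdot 877 \cdot 60 = \frac{877}{528} \cdot 60 = \frac{4385}{44}$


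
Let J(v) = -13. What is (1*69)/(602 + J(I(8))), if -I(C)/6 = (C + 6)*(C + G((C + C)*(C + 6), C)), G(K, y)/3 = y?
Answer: 69/589 ≈ 0.11715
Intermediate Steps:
G(K, y) = 3*y
I(C) = -24*C*(6 + C) (I(C) = -6*(C + 6)*(C + 3*C) = -6*(6 + C)*4*C = -24*C*(6 + C))
(1*69)/(602 + J(I(8))) = (1*69)/(602 - 13) = 69/589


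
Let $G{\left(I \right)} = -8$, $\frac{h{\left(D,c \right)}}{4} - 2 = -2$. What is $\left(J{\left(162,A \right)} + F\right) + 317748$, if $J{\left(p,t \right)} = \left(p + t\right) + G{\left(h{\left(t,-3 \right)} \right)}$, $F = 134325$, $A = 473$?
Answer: $452700$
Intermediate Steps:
$h{\left(D,c \right)} = 0$ ($h{\left(D,c \right)} = 8 + 4 \left(-2\right) = 8 - 8 = 0$)
$J{\left(p,t \right)} = -8 + p + t$ ($J{\left(p,t \right)} = \left(p + t\right) - 8 = -8 + p + t$)
$\left(J{\left(162,A \right)} + F\right) + 317748 = \left(\left(-8 + 162 + 473\right) + 134325\right) + 317748 = \left(627 + 134325\right) + 317748 = 134952 + 317748 = 452700$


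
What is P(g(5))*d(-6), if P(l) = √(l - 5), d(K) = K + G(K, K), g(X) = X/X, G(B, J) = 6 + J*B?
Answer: 72*I ≈ 72.0*I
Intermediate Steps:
G(B, J) = 6 + B*J
g(X) = 1
d(K) = 6 + K + K² (d(K) = K + (6 + K*K) = K + (6 + K²) = 6 + K + K²)
P(l) = √(-5 + l)
P(g(5))*d(-6) = √(-5 + 1)*(6 - 6 + (-6)²) = √(-4)*(6 - 6 + 36) = (2*I)*36 = 72*I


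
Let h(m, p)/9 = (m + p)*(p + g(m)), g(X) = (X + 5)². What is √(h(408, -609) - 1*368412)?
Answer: 2*I*√76956513 ≈ 17545.0*I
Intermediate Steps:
g(X) = (5 + X)²
h(m, p) = 9*(m + p)*(p + (5 + m)²) (h(m, p) = 9*((m + p)*(p + (5 + m)²)) = 9*(m + p)*(p + (5 + m)²))
√(h(408, -609) - 1*368412) = √((9*(-609)² + 9*408*(-609) + 9*408*(5 + 408)² + 9*(-609)*(5 + 408)²) - 1*368412) = √((9*370881 - 2236248 + 9*408*413² + 9*(-609)*413²) - 368412) = √((3337929 - 2236248 + 9*408*170569 + 9*(-609)*170569) - 368412) = √((3337929 - 2236248 + 626329368 - 934888689) - 368412) = √(-307457640 - 368412) = √(-307826052) = 2*I*√76956513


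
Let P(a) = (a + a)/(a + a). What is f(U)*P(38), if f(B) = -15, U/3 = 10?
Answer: -15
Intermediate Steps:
U = 30 (U = 3*10 = 30)
P(a) = 1 (P(a) = (2*a)/((2*a)) = (2*a)*(1/(2*a)) = 1)
f(U)*P(38) = -15*1 = -15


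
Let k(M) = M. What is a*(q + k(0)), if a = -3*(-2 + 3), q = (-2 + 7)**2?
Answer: -75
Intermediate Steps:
q = 25 (q = 5**2 = 25)
a = -3 (a = -3*1 = -3)
a*(q + k(0)) = -3*(25 + 0) = -3*25 = -75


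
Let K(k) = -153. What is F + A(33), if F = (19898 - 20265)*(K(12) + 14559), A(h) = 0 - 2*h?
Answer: -5287068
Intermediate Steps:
A(h) = -2*h
F = -5287002 (F = (19898 - 20265)*(-153 + 14559) = -367*14406 = -5287002)
F + A(33) = -5287002 - 2*33 = -5287002 - 66 = -5287068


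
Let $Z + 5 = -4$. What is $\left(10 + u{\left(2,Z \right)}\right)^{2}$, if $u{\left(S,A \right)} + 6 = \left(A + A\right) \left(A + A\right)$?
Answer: $107584$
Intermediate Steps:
$Z = -9$ ($Z = -5 - 4 = -9$)
$u{\left(S,A \right)} = -6 + 4 A^{2}$ ($u{\left(S,A \right)} = -6 + \left(A + A\right) \left(A + A\right) = -6 + 2 A 2 A = -6 + 4 A^{2}$)
$\left(10 + u{\left(2,Z \right)}\right)^{2} = \left(10 - \left(6 - 4 \left(-9\right)^{2}\right)\right)^{2} = \left(10 + \left(-6 + 4 \cdot 81\right)\right)^{2} = \left(10 + \left(-6 + 324\right)\right)^{2} = \left(10 + 318\right)^{2} = 328^{2} = 107584$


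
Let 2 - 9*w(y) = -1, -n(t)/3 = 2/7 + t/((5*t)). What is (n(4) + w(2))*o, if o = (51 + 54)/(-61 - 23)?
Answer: 59/42 ≈ 1.4048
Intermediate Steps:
n(t) = -51/35 (n(t) = -3*(2/7 + t/((5*t))) = -3*(2*(1/7) + t*(1/(5*t))) = -3*(2/7 + 1/5) = -3*17/35 = -51/35)
o = -5/4 (o = 105/(-84) = 105*(-1/84) = -5/4 ≈ -1.2500)
w(y) = 1/3 (w(y) = 2/9 - 1/9*(-1) = 2/9 + 1/9 = 1/3)
(n(4) + w(2))*o = (-51/35 + 1/3)*(-5/4) = -118/105*(-5/4) = 59/42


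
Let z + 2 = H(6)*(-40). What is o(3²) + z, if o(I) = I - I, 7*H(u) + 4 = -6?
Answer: 386/7 ≈ 55.143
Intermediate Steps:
H(u) = -10/7 (H(u) = -4/7 + (⅐)*(-6) = -4/7 - 6/7 = -10/7)
o(I) = 0
z = 386/7 (z = -2 - 10/7*(-40) = -2 + 400/7 = 386/7 ≈ 55.143)
o(3²) + z = 0 + 386/7 = 386/7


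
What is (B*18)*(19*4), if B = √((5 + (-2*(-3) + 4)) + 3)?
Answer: 4104*√2 ≈ 5803.9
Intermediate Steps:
B = 3*√2 (B = √((5 + (6 + 4)) + 3) = √((5 + 10) + 3) = √(15 + 3) = √18 = 3*√2 ≈ 4.2426)
(B*18)*(19*4) = ((3*√2)*18)*(19*4) = (54*√2)*76 = 4104*√2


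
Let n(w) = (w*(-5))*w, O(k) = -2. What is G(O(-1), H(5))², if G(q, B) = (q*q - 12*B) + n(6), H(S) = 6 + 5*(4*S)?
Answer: 2096704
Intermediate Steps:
n(w) = -5*w² (n(w) = (-5*w)*w = -5*w²)
H(S) = 6 + 20*S
G(q, B) = -180 + q² - 12*B (G(q, B) = (q*q - 12*B) - 5*6² = (q² - 12*B) - 5*36 = (q² - 12*B) - 180 = -180 + q² - 12*B)
G(O(-1), H(5))² = (-180 + (-2)² - 12*(6 + 20*5))² = (-180 + 4 - 12*(6 + 100))² = (-180 + 4 - 12*106)² = (-180 + 4 - 1272)² = (-1448)² = 2096704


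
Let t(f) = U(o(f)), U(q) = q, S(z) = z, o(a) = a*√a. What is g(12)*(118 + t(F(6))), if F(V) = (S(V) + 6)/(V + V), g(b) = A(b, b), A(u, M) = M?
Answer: 1428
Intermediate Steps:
o(a) = a^(3/2)
g(b) = b
F(V) = (6 + V)/(2*V) (F(V) = (V + 6)/(V + V) = (6 + V)/((2*V)) = (6 + V)*(1/(2*V)) = (6 + V)/(2*V))
t(f) = f^(3/2)
g(12)*(118 + t(F(6))) = 12*(118 + ((½)*(6 + 6)/6)^(3/2)) = 12*(118 + ((½)*(⅙)*12)^(3/2)) = 12*(118 + 1^(3/2)) = 12*(118 + 1) = 12*119 = 1428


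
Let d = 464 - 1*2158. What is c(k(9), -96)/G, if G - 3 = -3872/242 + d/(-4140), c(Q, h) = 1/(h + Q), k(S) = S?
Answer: 690/755827 ≈ 0.00091291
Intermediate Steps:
d = -1694 (d = 464 - 2158 = -1694)
c(Q, h) = 1/(Q + h)
G = -26063/2070 (G = 3 + (-3872/242 - 1694/(-4140)) = 3 + (-3872*1/242 - 1694*(-1/4140)) = 3 + (-16 + 847/2070) = 3 - 32273/2070 = -26063/2070 ≈ -12.591)
c(k(9), -96)/G = 1/((9 - 96)*(-26063/2070)) = -2070/26063/(-87) = -1/87*(-2070/26063) = 690/755827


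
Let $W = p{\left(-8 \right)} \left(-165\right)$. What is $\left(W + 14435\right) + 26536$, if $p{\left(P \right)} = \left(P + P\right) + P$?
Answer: $44931$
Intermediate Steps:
$p{\left(P \right)} = 3 P$ ($p{\left(P \right)} = 2 P + P = 3 P$)
$W = 3960$ ($W = 3 \left(-8\right) \left(-165\right) = \left(-24\right) \left(-165\right) = 3960$)
$\left(W + 14435\right) + 26536 = \left(3960 + 14435\right) + 26536 = 18395 + 26536 = 44931$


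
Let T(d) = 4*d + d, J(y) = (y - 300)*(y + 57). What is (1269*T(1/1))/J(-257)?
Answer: 1269/22280 ≈ 0.056957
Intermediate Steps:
J(y) = (-300 + y)*(57 + y)
T(d) = 5*d
(1269*T(1/1))/J(-257) = (1269*(5/1))/(-17100 + (-257)² - 243*(-257)) = (1269*(5*1))/(-17100 + 66049 + 62451) = (1269*5)/111400 = 6345*(1/111400) = 1269/22280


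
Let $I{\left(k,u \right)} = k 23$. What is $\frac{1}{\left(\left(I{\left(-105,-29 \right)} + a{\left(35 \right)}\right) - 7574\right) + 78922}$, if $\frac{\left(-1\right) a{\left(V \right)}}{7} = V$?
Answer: $\frac{1}{68688} \approx 1.4559 \cdot 10^{-5}$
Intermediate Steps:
$I{\left(k,u \right)} = 23 k$
$a{\left(V \right)} = - 7 V$
$\frac{1}{\left(\left(I{\left(-105,-29 \right)} + a{\left(35 \right)}\right) - 7574\right) + 78922} = \frac{1}{\left(\left(23 \left(-105\right) - 245\right) - 7574\right) + 78922} = \frac{1}{\left(\left(-2415 - 245\right) - 7574\right) + 78922} = \frac{1}{\left(-2660 - 7574\right) + 78922} = \frac{1}{-10234 + 78922} = \frac{1}{68688}$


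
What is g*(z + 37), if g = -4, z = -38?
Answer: 4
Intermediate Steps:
g*(z + 37) = -4*(-38 + 37) = -4*(-1) = 4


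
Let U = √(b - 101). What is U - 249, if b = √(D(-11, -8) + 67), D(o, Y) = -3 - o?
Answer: -249 + I*√(101 - 5*√3) ≈ -249.0 + 9.6094*I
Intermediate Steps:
b = 5*√3 (b = √((-3 - 1*(-11)) + 67) = √((-3 + 11) + 67) = √(8 + 67) = √75 = 5*√3 ≈ 8.6602)
U = √(-101 + 5*√3) (U = √(5*√3 - 101) = √(-101 + 5*√3) ≈ 9.6094*I)
U - 249 = √(-101 + 5*√3) - 249 = -249 + √(-101 + 5*√3)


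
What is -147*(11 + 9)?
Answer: -2940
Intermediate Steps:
-147*(11 + 9) = -147*20 = -2940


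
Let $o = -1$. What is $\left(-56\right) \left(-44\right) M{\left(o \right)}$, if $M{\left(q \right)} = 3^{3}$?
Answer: $66528$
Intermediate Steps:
$M{\left(q \right)} = 27$
$\left(-56\right) \left(-44\right) M{\left(o \right)} = \left(-56\right) \left(-44\right) 27 = 2464 \cdot 27 = 66528$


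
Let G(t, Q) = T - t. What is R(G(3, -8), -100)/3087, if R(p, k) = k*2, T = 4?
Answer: -200/3087 ≈ -0.064788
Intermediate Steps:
G(t, Q) = 4 - t
R(p, k) = 2*k
R(G(3, -8), -100)/3087 = (2*(-100))/3087 = -200*1/3087 = -200/3087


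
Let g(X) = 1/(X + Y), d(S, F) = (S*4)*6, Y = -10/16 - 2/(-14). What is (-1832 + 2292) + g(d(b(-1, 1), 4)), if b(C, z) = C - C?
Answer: 12364/27 ≈ 457.93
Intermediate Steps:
Y = -27/56 (Y = -10*1/16 - 2*(-1/14) = -5/8 + 1/7 = -27/56 ≈ -0.48214)
b(C, z) = 0
d(S, F) = 24*S (d(S, F) = (4*S)*6 = 24*S)
g(X) = 1/(-27/56 + X) (g(X) = 1/(X - 27/56) = 1/(-27/56 + X))
(-1832 + 2292) + g(d(b(-1, 1), 4)) = (-1832 + 2292) + 56/(-27 + 56*(24*0)) = 460 + 56/(-27 + 56*0) = 460 + 56/(-27 + 0) = 460 + 56/(-27) = 460 + 56*(-1/27) = 460 - 56/27 = 12364/27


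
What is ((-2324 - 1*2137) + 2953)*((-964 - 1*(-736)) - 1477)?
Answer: 2571140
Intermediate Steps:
((-2324 - 1*2137) + 2953)*((-964 - 1*(-736)) - 1477) = ((-2324 - 2137) + 2953)*((-964 + 736) - 1477) = (-4461 + 2953)*(-228 - 1477) = -1508*(-1705) = 2571140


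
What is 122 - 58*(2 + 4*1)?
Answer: -226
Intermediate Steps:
122 - 58*(2 + 4*1) = 122 - 58*(2 + 4) = 122 - 58*6 = 122 - 348 = -226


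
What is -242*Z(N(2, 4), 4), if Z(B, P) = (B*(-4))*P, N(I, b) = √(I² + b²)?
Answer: 7744*√5 ≈ 17316.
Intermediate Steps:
Z(B, P) = -4*B*P (Z(B, P) = (-4*B)*P = -4*B*P)
-242*Z(N(2, 4), 4) = -(-968)*√(2² + 4²)*4 = -(-968)*√(4 + 16)*4 = -(-968)*√20*4 = -(-968)*2*√5*4 = -(-7744)*√5 = 7744*√5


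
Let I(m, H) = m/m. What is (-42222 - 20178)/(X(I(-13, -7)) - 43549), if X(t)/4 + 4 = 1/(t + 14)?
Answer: 72000/50267 ≈ 1.4324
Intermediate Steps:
I(m, H) = 1
X(t) = -16 + 4/(14 + t) (X(t) = -16 + 4/(t + 14) = -16 + 4/(14 + t))
(-42222 - 20178)/(X(I(-13, -7)) - 43549) = (-42222 - 20178)/(4*(-55 - 4*1)/(14 + 1) - 43549) = -62400/(4*(-55 - 4)/15 - 43549) = -62400/(4*(1/15)*(-59) - 43549) = -62400/(-236/15 - 43549) = -62400/(-653471/15) = -62400*(-15/653471) = 72000/50267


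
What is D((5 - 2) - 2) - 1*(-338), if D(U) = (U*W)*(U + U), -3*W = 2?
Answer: 1010/3 ≈ 336.67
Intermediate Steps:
W = -⅔ (W = -⅓*2 = -⅔ ≈ -0.66667)
D(U) = -4*U²/3 (D(U) = (U*(-⅔))*(U + U) = (-2*U/3)*(2*U) = -4*U²/3)
D((5 - 2) - 2) - 1*(-338) = -4*((5 - 2) - 2)²/3 - 1*(-338) = -4*(3 - 2)²/3 + 338 = -4/3*1² + 338 = -4/3*1 + 338 = -4/3 + 338 = 1010/3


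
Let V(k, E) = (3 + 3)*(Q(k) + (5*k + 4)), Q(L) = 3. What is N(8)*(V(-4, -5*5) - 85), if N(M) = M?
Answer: -1304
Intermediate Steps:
V(k, E) = 42 + 30*k (V(k, E) = (3 + 3)*(3 + (5*k + 4)) = 6*(3 + (4 + 5*k)) = 6*(7 + 5*k) = 42 + 30*k)
N(8)*(V(-4, -5*5) - 85) = 8*((42 + 30*(-4)) - 85) = 8*((42 - 120) - 85) = 8*(-78 - 85) = 8*(-163) = -1304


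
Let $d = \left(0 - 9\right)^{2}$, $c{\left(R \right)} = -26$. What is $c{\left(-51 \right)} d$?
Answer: $-2106$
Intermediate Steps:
$d = 81$ ($d = \left(-9\right)^{2} = 81$)
$c{\left(-51 \right)} d = \left(-26\right) 81 = -2106$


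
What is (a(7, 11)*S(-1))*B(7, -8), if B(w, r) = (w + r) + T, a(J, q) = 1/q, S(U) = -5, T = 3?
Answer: -10/11 ≈ -0.90909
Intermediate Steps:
B(w, r) = 3 + r + w (B(w, r) = (w + r) + 3 = (r + w) + 3 = 3 + r + w)
(a(7, 11)*S(-1))*B(7, -8) = (-5/11)*(3 - 8 + 7) = ((1/11)*(-5))*2 = -5/11*2 = -10/11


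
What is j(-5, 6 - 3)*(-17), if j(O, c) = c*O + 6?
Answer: 153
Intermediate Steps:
j(O, c) = 6 + O*c (j(O, c) = O*c + 6 = 6 + O*c)
j(-5, 6 - 3)*(-17) = (6 - 5*(6 - 3))*(-17) = (6 - 5*3)*(-17) = (6 - 15)*(-17) = -9*(-17) = 153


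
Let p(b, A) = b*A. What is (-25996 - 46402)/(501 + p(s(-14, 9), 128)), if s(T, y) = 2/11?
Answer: -796378/5767 ≈ -138.09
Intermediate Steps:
s(T, y) = 2/11 (s(T, y) = 2*(1/11) = 2/11)
p(b, A) = A*b
(-25996 - 46402)/(501 + p(s(-14, 9), 128)) = (-25996 - 46402)/(501 + 128*(2/11)) = -72398/(501 + 256/11) = -72398/5767/11 = -72398*11/5767 = -796378/5767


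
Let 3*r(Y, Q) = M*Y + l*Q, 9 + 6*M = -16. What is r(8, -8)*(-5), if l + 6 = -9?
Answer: -1300/9 ≈ -144.44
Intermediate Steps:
l = -15 (l = -6 - 9 = -15)
M = -25/6 (M = -3/2 + (⅙)*(-16) = -3/2 - 8/3 = -25/6 ≈ -4.1667)
r(Y, Q) = -5*Q - 25*Y/18 (r(Y, Q) = (-25*Y/6 - 15*Q)/3 = (-15*Q - 25*Y/6)/3 = -5*Q - 25*Y/18)
r(8, -8)*(-5) = (-5*(-8) - 25/18*8)*(-5) = (40 - 100/9)*(-5) = (260/9)*(-5) = -1300/9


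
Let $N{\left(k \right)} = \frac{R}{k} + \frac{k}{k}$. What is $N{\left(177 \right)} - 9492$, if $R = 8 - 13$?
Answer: $- \frac{1679912}{177} \approx -9491.0$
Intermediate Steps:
$R = -5$
$N{\left(k \right)} = 1 - \frac{5}{k}$ ($N{\left(k \right)} = - \frac{5}{k} + \frac{k}{k} = - \frac{5}{k} + 1 = 1 - \frac{5}{k}$)
$N{\left(177 \right)} - 9492 = \frac{-5 + 177}{177} - 9492 = \frac{1}{177} \cdot 172 - 9492 = \frac{172}{177} - 9492 = - \frac{1679912}{177}$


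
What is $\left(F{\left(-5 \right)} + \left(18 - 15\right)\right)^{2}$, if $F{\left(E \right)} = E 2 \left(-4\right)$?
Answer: $1849$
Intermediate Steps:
$F{\left(E \right)} = - 8 E$ ($F{\left(E \right)} = 2 E \left(-4\right) = - 8 E$)
$\left(F{\left(-5 \right)} + \left(18 - 15\right)\right)^{2} = \left(\left(-8\right) \left(-5\right) + \left(18 - 15\right)\right)^{2} = \left(40 + \left(18 - 15\right)\right)^{2} = \left(40 + 3\right)^{2} = 43^{2} = 1849$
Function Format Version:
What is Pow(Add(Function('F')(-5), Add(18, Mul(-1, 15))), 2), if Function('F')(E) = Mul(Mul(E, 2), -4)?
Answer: 1849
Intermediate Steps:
Function('F')(E) = Mul(-8, E) (Function('F')(E) = Mul(Mul(2, E), -4) = Mul(-8, E))
Pow(Add(Function('F')(-5), Add(18, Mul(-1, 15))), 2) = Pow(Add(Mul(-8, -5), Add(18, Mul(-1, 15))), 2) = Pow(Add(40, Add(18, -15)), 2) = Pow(Add(40, 3), 2) = Pow(43, 2) = 1849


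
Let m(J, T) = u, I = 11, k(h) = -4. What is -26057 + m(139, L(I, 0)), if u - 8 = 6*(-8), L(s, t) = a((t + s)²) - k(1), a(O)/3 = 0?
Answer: -26097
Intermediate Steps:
a(O) = 0 (a(O) = 3*0 = 0)
L(s, t) = 4 (L(s, t) = 0 - 1*(-4) = 0 + 4 = 4)
u = -40 (u = 8 + 6*(-8) = 8 - 48 = -40)
m(J, T) = -40
-26057 + m(139, L(I, 0)) = -26057 - 40 = -26097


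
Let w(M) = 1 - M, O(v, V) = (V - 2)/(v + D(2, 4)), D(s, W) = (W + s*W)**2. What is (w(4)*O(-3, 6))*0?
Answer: 0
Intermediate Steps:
D(s, W) = (W + W*s)**2
O(v, V) = (-2 + V)/(144 + v) (O(v, V) = (V - 2)/(v + 4**2*(1 + 2)**2) = (-2 + V)/(v + 16*3**2) = (-2 + V)/(v + 16*9) = (-2 + V)/(v + 144) = (-2 + V)/(144 + v))
(w(4)*O(-3, 6))*0 = ((1 - 1*4)*((-2 + 6)/(144 - 3)))*0 = ((1 - 4)*(4/141))*0 = -4/47*0 = 0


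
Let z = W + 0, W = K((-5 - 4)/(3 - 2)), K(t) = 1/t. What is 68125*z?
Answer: -68125/9 ≈ -7569.4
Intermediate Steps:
W = -⅑ (W = 1/((-5 - 4)/(3 - 2)) = 1/(-9/1) = 1/(-9*1) = 1/(-9) = -⅑ ≈ -0.11111)
z = -⅑ (z = -⅑ + 0 = -⅑ ≈ -0.11111)
68125*z = 68125*(-⅑) = -68125/9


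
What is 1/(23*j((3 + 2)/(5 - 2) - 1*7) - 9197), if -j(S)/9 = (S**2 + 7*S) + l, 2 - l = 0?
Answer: -1/7771 ≈ -0.00012868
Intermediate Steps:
l = 2 (l = 2 - 1*0 = 2 + 0 = 2)
j(S) = -18 - 63*S - 9*S**2 (j(S) = -9*((S**2 + 7*S) + 2) = -9*(2 + S**2 + 7*S) = -18 - 63*S - 9*S**2)
1/(23*j((3 + 2)/(5 - 2) - 1*7) - 9197) = 1/(23*(-18 - 63*((3 + 2)/(5 - 2) - 1*7) - 9*((3 + 2)/(5 - 2) - 1*7)**2) - 9197) = 1/(23*(-18 - 63*(5/3 - 7) - 9*(5/3 - 7)**2) - 9197) = 1/(23*(-18 - 63*(-16/3) - 9*(-16/3)**2) - 9197) = 1/(23*(-18 + 336 - 9*256/9) - 9197) = 1/(23*(-18 + 336 - 256) - 9197) = 1/(23*62 - 9197) = 1/(1426 - 9197) = 1/(-7771) = -1/7771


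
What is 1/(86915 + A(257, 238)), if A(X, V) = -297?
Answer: 1/86618 ≈ 1.1545e-5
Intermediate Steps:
1/(86915 + A(257, 238)) = 1/(86915 - 297) = 1/86618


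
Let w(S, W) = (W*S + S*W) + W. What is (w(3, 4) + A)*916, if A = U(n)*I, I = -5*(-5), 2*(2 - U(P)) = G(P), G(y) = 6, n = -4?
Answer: 2748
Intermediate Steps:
w(S, W) = W + 2*S*W (w(S, W) = (S*W + S*W) + W = 2*S*W + W = W + 2*S*W)
U(P) = -1 (U(P) = 2 - 1/2*6 = 2 - 3 = -1)
I = 25
A = -25 (A = -1*25 = -25)
(w(3, 4) + A)*916 = (4*(1 + 2*3) - 25)*916 = (4*(1 + 6) - 25)*916 = (4*7 - 25)*916 = (28 - 25)*916 = 3*916 = 2748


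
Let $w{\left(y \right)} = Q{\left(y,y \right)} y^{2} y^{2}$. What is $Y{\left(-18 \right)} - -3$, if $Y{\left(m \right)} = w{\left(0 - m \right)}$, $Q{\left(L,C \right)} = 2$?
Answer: $209955$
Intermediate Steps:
$w{\left(y \right)} = 2 y^{4}$ ($w{\left(y \right)} = 2 y^{2} y^{2} = 2 y^{4}$)
$Y{\left(m \right)} = 2 m^{4}$ ($Y{\left(m \right)} = 2 \left(0 - m\right)^{4} = 2 \left(- m\right)^{4} = 2 m^{4}$)
$Y{\left(-18 \right)} - -3 = 2 \left(-18\right)^{4} - -3 = 2 \cdot 104976 + 3 = 209952 + 3 = 209955$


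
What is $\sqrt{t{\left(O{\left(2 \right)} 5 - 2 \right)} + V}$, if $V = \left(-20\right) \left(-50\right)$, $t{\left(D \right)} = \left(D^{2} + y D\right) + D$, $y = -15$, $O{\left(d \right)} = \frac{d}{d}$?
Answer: $\sqrt{967} \approx 31.097$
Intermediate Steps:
$O{\left(d \right)} = 1$
$t{\left(D \right)} = D^{2} - 14 D$ ($t{\left(D \right)} = \left(D^{2} - 15 D\right) + D = D^{2} - 14 D$)
$V = 1000$
$\sqrt{t{\left(O{\left(2 \right)} 5 - 2 \right)} + V} = \sqrt{\left(1 \cdot 5 - 2\right) \left(-14 + \left(1 \cdot 5 - 2\right)\right) + 1000} = \sqrt{\left(5 - 2\right) \left(-14 + \left(5 - 2\right)\right) + 1000} = \sqrt{3 \left(-14 + 3\right) + 1000} = \sqrt{3 \left(-11\right) + 1000} = \sqrt{-33 + 1000} = \sqrt{967}$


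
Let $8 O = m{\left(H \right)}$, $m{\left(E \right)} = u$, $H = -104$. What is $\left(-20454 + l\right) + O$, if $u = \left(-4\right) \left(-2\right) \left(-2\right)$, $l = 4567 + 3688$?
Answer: $-12201$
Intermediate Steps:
$l = 8255$
$u = -16$ ($u = 8 \left(-2\right) = -16$)
$m{\left(E \right)} = -16$
$O = -2$ ($O = \frac{1}{8} \left(-16\right) = -2$)
$\left(-20454 + l\right) + O = \left(-20454 + 8255\right) - 2 = -12199 - 2 = -12201$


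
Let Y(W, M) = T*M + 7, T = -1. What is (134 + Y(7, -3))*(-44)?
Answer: -6336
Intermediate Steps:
Y(W, M) = 7 - M (Y(W, M) = -M + 7 = 7 - M)
(134 + Y(7, -3))*(-44) = (134 + (7 - 1*(-3)))*(-44) = (134 + (7 + 3))*(-44) = (134 + 10)*(-44) = 144*(-44) = -6336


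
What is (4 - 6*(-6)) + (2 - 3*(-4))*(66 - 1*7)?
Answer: 866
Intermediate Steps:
(4 - 6*(-6)) + (2 - 3*(-4))*(66 - 1*7) = (4 + 36) + (2 + 12)*(66 - 7) = 40 + 14*59 = 40 + 826 = 866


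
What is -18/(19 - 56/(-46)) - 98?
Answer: -15328/155 ≈ -98.890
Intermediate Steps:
-18/(19 - 56/(-46)) - 98 = -18/(19 - 56*(-1/46)) - 98 = -18/(19 + 28/23) - 98 = -18/(465/23) - 98 = (23/465)*(-18) - 98 = -138/155 - 98 = -15328/155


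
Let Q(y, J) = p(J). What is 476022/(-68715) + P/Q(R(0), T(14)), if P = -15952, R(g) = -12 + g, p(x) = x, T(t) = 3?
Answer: -121952194/22905 ≈ -5324.3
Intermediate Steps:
Q(y, J) = J
476022/(-68715) + P/Q(R(0), T(14)) = 476022/(-68715) - 15952/3 = 476022*(-1/68715) - 15952*1/3 = -158674/22905 - 15952/3 = -121952194/22905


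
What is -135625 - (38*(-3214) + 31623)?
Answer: -45116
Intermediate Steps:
-135625 - (38*(-3214) + 31623) = -135625 - (-122132 + 31623) = -135625 - 1*(-90509) = -135625 + 90509 = -45116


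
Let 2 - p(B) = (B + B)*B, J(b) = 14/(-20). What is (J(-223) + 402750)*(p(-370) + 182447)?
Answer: -367915513043/10 ≈ -3.6792e+10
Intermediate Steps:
J(b) = -7/10 (J(b) = -1/20*14 = -7/10)
p(B) = 2 - 2*B**2 (p(B) = 2 - (B + B)*B = 2 - 2*B*B = 2 - 2*B**2)
(J(-223) + 402750)*(p(-370) + 182447) = (-7/10 + 402750)*((2 - 2*(-370)**2) + 182447) = 4027493*((2 - 2*136900) + 182447)/10 = 4027493*((2 - 273800) + 182447)/10 = 4027493*(-273798 + 182447)/10 = (4027493/10)*(-91351) = -367915513043/10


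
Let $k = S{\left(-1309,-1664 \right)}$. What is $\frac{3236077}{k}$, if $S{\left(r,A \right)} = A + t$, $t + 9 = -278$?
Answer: $- \frac{3236077}{1951} \approx -1658.7$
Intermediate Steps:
$t = -287$ ($t = -9 - 278 = -287$)
$S{\left(r,A \right)} = -287 + A$ ($S{\left(r,A \right)} = A - 287 = -287 + A$)
$k = -1951$ ($k = -287 - 1664 = -1951$)
$\frac{3236077}{k} = \frac{3236077}{-1951} = 3236077 \left(- \frac{1}{1951}\right) = - \frac{3236077}{1951}$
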